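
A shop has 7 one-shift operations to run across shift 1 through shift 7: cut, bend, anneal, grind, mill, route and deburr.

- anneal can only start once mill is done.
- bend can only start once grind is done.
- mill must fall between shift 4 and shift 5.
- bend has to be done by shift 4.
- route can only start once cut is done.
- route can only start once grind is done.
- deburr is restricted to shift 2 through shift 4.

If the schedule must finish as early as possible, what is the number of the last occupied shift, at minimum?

The precedence chain requires at least 2 distinct shifts.
Propagating the time windows through the other constraints, anneal can't land before shift 5, so the schedule must run through at least shift 5.
5 works (last occupied shift: shift 5): for example cut in shift 1, anneal in shift 5, deburr in shift 2, mill in shift 4, bend in shift 2, route in shift 2, grind in shift 1.

shift 5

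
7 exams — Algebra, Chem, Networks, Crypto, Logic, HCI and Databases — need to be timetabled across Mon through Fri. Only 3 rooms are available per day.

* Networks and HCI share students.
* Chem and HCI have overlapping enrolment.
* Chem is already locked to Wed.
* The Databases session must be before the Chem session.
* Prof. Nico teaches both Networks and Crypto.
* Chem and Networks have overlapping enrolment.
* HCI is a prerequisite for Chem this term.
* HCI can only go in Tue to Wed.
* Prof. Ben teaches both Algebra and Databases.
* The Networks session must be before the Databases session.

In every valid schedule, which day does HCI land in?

HCI's window is Tue–Wed.
Chem is fixed at Wed, and HCI can't share a day with Chem.
So HCI must be Tue.

Tue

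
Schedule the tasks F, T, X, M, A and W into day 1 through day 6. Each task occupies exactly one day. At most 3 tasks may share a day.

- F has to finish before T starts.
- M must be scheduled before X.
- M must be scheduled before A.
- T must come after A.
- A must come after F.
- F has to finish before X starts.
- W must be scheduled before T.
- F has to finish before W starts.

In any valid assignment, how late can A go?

day 5

Precedence pushes A to at least day 2; downstream work caps A at day 5.
A at day 5 is achievable: X in day 2; F in day 1; T in day 6; A in day 5; M in day 1; W in day 2.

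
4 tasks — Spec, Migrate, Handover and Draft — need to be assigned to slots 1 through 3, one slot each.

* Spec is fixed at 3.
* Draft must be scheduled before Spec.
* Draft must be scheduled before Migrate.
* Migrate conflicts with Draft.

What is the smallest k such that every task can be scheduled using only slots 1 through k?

The precedence chain requires at least 2 distinct slots.
Spec can't be placed before 3, so the schedule must run through at least slot 3.
3 works (last occupied slot: 3): for example Spec=3, Migrate=2, Draft=1, Handover=1.

3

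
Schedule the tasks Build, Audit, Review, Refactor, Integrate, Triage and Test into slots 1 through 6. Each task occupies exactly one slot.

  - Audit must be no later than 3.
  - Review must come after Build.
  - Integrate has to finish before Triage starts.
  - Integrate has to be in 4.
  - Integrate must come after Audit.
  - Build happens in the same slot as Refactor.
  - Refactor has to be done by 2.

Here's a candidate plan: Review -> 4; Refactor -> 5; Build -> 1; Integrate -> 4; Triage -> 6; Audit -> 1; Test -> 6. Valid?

Audit must be no later than 3 — holds.
Review must come after Build — holds.
Integrate must come after Audit — holds.
Build happens in the same slot as Refactor — violated.
Integrate has to be in 4 — holds.
Refactor has to be done by 2 — violated.
Integrate has to finish before Triage starts — holds.

Invalid. Build happens in the same slot as Refactor.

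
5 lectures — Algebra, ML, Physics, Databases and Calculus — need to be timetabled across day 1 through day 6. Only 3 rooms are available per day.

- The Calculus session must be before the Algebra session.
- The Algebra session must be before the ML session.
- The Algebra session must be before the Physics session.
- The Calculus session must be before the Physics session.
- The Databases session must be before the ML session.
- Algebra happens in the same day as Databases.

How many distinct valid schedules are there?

50

Splitting on Algebra: it can be day 2 (16), day 3 (18), day 4 (12), day 5 (4). Listing each branch's schedules as (ML, Physics, Databases, Calculus) by day number:
Algebra=day 2: (3,3,2,1) (3,4,2,1) (3,5,2,1) (3,6,2,1) (4,3,2,1) (4,4,2,1) (4,5,2,1) (4,6,2,1) (5,3,2,1) (5,4,2,1) (5,5,2,1) (5,6,2,1) (6,3,2,1) (6,4,2,1) (6,5,2,1) (6,6,2,1) — 16.
Algebra=day 3: (4,4,3,1) (4,4,3,2) (4,5,3,1) (4,5,3,2) (4,6,3,1) (4,6,3,2) (5,4,3,1) (5,4,3,2) (5,5,3,1) (5,5,3,2) (5,6,3,1) (5,6,3,2) (6,4,3,1) (6,4,3,2) (6,5,3,1) (6,5,3,2) (6,6,3,1) (6,6,3,2) — 18.
Algebra=day 4: (5,5,4,1) (5,5,4,2) (5,5,4,3) (5,6,4,1) (5,6,4,2) (5,6,4,3) (6,5,4,1) (6,5,4,2) (6,5,4,3) (6,6,4,1) (6,6,4,2) (6,6,4,3) — 12.
Algebra=day 5: (6,6,5,1) (6,6,5,2) (6,6,5,3) (6,6,5,4) — 4.
Summing: 16 + 18 + 12 + 4 = 50.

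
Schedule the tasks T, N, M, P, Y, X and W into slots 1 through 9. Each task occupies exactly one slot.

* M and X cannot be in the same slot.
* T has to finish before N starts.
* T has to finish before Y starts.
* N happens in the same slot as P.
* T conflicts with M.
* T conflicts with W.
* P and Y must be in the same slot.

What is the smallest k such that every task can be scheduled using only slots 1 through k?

2

The precedence chain requires at least 2 distinct slots.
2 works (last occupied slot: 2): for example W in 2, X in 1, Y in 2, P in 2, N in 2, T in 1, M in 2.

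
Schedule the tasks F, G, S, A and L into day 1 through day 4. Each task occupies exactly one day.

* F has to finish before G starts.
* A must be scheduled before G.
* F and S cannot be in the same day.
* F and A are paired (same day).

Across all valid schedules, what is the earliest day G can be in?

Precedence pushes G to at least day 2.
G at day 2 is achievable: G in day 2; F in day 1; A in day 1; L in day 1; S in day 2.

day 2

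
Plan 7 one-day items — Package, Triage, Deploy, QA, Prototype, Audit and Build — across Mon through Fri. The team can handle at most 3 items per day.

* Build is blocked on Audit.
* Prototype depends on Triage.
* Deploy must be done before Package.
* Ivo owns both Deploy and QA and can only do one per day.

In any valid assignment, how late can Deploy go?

Thu

Downstream work caps Deploy at Thu.
Deploy at Thu is achievable: Audit in Mon, Build in Tue, Package in Fri, Prototype in Tue, Deploy in Thu, Triage in Mon, QA in Mon.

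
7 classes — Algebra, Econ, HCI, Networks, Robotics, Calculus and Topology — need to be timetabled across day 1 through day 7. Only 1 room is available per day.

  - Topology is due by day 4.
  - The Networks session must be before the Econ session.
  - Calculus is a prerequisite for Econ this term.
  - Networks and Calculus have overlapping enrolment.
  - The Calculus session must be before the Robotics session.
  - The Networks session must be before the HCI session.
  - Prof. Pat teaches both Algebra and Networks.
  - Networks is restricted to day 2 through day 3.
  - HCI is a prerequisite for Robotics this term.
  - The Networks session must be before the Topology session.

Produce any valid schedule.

Econ -> day 4; Topology -> day 3; Algebra -> day 7; Networks -> day 2; HCI -> day 5; Robotics -> day 6; Calculus -> day 1

Checking: Calculus(day 1) before Robotics(day 6); HCI(day 5) before Robotics(day 6); Calculus(day 1) before Econ(day 4); Networks(day 2) before Econ(day 4); Networks(day 2) before Topology(day 3); Networks(day 2) before HCI(day 5); Algebra(day 7) != Networks(day 2); Networks(day 2) != Calculus(day 1); Topology=day 3 in [day 1,day 4]; Networks=day 2 in [day 2,day 3]; max 1 per day (cap 1).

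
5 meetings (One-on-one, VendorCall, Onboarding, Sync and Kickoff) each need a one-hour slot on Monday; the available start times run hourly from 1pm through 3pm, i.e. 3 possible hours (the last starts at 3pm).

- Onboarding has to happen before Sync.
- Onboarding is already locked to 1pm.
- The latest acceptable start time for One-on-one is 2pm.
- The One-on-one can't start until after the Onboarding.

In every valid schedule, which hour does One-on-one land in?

2pm

Precedence pushes One-on-one to at least 2pm; One-on-one's own window allows nothing later than 2pm.
So One-on-one is pinned to 2pm.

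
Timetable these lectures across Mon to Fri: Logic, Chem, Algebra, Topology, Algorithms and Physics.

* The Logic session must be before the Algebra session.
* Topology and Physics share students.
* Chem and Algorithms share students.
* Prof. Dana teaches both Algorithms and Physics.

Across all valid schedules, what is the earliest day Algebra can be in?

Tue

Precedence pushes Algebra to at least Tue.
Algebra at Tue is achievable: Chem=Mon, Topology=Mon, Algebra=Tue, Logic=Mon, Algorithms=Tue, Physics=Wed.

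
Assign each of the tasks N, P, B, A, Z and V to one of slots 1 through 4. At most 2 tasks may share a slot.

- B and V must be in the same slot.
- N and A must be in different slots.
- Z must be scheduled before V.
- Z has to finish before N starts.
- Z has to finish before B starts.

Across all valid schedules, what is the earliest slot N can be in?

Precedence pushes N to at least 2.
N at 2 is achievable: P in 1; N in 2; A in 4; Z in 1; V in 3; B in 3.

2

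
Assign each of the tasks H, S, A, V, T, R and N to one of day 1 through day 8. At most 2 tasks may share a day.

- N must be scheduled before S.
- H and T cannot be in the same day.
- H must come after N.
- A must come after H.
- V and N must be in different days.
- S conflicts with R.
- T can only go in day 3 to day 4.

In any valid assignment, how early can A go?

day 3

Precedence pushes A to at least day 3.
A at day 3 is achievable: A -> day 3; R -> day 1; V -> day 4; T -> day 3; S -> day 2; H -> day 2; N -> day 1.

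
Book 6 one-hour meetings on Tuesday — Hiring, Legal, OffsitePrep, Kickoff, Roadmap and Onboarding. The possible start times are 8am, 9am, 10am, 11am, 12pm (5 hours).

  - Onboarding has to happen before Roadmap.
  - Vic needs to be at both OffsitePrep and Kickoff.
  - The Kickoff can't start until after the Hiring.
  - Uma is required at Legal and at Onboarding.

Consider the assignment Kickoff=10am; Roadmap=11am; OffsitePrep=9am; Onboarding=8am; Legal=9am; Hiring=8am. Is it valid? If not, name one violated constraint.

Vic needs to be at both OffsitePrep and Kickoff — holds.
Uma is required at Legal and at Onboarding — holds.
The Kickoff can't start until after the Hiring — holds.
Onboarding has to happen before Roadmap — holds.

Valid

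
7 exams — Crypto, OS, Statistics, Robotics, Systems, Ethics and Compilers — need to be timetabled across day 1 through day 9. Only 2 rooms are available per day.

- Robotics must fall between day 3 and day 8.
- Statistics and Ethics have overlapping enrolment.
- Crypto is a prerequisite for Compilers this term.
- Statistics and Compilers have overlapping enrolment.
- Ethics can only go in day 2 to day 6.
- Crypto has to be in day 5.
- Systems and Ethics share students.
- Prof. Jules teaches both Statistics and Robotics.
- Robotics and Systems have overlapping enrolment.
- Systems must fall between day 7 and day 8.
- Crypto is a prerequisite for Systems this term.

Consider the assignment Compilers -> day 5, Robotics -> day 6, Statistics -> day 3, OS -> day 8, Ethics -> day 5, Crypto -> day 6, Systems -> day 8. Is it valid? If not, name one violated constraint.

Robotics must fall between day 3 and day 8 — holds.
Only 2 rooms are available per day — holds.
Robotics and Systems have overlapping enrolment — holds.
Statistics and Ethics have overlapping enrolment — holds.
Systems must fall between day 7 and day 8 — holds.
Statistics and Compilers have overlapping enrolment — holds.
Prof. Jules teaches both Statistics and Robotics — holds.
Crypto is a prerequisite for Systems this term — holds.
Systems and Ethics share students — holds.
Ethics can only go in day 2 to day 6 — holds.
Crypto has to be in day 5 — violated.
Crypto is a prerequisite for Compilers this term — violated.

No — it violates: Crypto is a prerequisite for Compilers this term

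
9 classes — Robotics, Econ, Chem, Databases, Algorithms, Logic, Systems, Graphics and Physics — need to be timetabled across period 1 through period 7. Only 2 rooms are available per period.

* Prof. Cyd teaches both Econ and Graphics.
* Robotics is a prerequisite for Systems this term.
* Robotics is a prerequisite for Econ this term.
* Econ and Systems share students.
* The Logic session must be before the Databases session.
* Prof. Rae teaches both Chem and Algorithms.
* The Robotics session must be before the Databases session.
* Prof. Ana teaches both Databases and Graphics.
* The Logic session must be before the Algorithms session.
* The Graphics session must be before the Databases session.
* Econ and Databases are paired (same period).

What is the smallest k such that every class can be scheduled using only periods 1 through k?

The precedence chain requires at least 2 distinct periods.
With at most 2 per period and 9 classes, at least 5 periods are needed.
5 works (last occupied period: period 5): for example Chem in period 4, Logic in period 1, Robotics in period 1, Graphics in period 2, Algorithms in period 2, Econ in period 3, Systems in period 4, Physics in period 5, Databases in period 3.

5 periods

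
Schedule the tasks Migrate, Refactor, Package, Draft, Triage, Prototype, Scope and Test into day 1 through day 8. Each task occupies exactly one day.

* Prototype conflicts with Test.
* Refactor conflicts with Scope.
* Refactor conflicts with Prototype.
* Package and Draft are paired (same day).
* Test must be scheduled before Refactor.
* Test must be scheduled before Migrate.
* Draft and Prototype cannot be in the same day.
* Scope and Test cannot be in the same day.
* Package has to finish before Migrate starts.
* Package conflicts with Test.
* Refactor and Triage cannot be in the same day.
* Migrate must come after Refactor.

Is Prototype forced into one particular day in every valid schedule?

No

Prototype can be day 1 (e.g. Package -> day 3, Prototype -> day 1, Migrate -> day 4, Refactor -> day 3, Triage -> day 1, Test -> day 2, Draft -> day 3, Scope -> day 1) or day 2 (e.g. Draft=day 3; Package=day 3; Triage=day 1; Refactor=day 3; Scope=day 2; Test=day 1; Migrate=day 4; Prototype=day 2).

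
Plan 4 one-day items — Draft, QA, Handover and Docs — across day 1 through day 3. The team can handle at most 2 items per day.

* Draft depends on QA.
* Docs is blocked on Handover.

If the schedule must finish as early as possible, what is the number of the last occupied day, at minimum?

The precedence chain requires at least 2 distinct days.
With at most 2 per day and 4 tasks, at least 2 days are needed.
2 works (last occupied day: day 2): for example QA in day 1; Handover in day 1; Docs in day 2; Draft in day 2.

2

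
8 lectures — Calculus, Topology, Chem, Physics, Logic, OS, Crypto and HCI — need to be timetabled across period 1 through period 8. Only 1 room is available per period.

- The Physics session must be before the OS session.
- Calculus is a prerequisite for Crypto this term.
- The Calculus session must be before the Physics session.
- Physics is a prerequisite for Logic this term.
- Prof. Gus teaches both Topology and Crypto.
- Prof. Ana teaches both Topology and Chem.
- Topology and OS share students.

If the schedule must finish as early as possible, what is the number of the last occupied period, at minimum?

The precedence chain requires at least 3 distinct periods.
With at most 1 per period and 8 lectures, at least 8 periods are needed.
8 works (last occupied period: period 8): for example Topology=period 6, Crypto=period 5, Calculus=period 1, Physics=period 2, HCI=period 8, Chem=period 7, OS=period 4, Logic=period 3.

8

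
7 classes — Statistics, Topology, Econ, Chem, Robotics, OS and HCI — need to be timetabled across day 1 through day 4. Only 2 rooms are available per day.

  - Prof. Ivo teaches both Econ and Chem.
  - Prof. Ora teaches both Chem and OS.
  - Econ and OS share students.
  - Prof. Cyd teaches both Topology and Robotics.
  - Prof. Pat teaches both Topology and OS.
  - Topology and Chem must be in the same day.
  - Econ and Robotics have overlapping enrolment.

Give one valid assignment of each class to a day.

Statistics -> day 1; Topology -> day 2; Robotics -> day 3; Chem -> day 2; Econ -> day 1; OS -> day 3; HCI -> day 4

Checking: Econ(day 1) != OS(day 3); Topology(day 2) != OS(day 3); Topology(day 2) != Robotics(day 3); Econ(day 1) != Chem(day 2); Econ(day 1) != Robotics(day 3); Chem(day 2) != OS(day 3); Topology = Chem = day 2; max 2 per day (cap 2).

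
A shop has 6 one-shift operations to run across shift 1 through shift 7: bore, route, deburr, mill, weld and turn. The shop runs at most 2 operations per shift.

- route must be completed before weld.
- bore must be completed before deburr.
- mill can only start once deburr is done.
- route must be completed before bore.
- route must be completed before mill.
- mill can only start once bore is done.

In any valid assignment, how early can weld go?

Precedence pushes weld to at least shift 2.
weld at shift 2 is achievable: weld -> shift 2, route -> shift 1, mill -> shift 4, turn -> shift 1, bore -> shift 2, deburr -> shift 3.

shift 2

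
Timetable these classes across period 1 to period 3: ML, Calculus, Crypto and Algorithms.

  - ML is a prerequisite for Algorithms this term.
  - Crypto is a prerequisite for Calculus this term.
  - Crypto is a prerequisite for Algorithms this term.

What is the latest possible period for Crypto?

period 2

Downstream work caps Crypto at period 2.
Crypto at period 2 is achievable: Algorithms -> period 3, ML -> period 1, Crypto -> period 2, Calculus -> period 3.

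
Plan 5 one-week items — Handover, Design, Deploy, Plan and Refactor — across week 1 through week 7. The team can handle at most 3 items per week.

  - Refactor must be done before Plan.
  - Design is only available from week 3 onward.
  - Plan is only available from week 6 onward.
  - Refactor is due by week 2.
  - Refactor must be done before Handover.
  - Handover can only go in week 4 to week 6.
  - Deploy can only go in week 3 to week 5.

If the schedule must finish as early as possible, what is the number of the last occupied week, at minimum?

The precedence chain requires at least 2 distinct weeks.
With at most 3 per week and 5 work items, at least 2 weeks are needed.
Plan can't be placed before week 6, so the schedule must run through at least week 6.
6 works (last occupied week: week 6): for example Deploy in week 3; Design in week 3; Refactor in week 1; Plan in week 6; Handover in week 4.

week 6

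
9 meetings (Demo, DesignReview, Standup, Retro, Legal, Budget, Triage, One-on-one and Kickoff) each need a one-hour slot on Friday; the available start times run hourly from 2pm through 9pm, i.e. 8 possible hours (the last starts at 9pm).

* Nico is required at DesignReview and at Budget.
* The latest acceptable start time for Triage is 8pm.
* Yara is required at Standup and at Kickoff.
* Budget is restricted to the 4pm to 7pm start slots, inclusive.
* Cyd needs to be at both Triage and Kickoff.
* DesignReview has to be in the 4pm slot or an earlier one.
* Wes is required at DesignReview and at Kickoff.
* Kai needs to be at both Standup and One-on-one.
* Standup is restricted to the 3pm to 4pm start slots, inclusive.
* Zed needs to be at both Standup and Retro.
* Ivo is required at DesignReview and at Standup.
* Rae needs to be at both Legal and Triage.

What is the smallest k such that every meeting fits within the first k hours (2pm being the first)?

3

Budget can't be placed before 4pm — that is hour 3 counting from 2pm — so the schedule must run through at least 3 hours.
3 works (last occupied hour: 4pm): for example DesignReview in 2pm; One-on-one in 2pm; Retro in 2pm; Demo in 2pm; Standup in 3pm; Budget in 4pm; Kickoff in 4pm; Legal in 2pm; Triage in 3pm.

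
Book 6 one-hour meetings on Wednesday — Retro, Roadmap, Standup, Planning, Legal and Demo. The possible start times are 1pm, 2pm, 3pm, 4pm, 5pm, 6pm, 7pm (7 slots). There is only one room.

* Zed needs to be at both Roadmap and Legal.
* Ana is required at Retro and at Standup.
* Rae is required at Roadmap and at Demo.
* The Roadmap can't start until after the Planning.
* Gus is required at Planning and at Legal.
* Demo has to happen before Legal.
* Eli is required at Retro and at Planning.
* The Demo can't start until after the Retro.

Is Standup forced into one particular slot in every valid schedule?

No

Standup can be 1pm (e.g. Roadmap in 5pm, Demo in 3pm, Planning in 4pm, Standup in 1pm, Legal in 6pm, Retro in 2pm) or 2pm (e.g. Planning in 4pm; Legal in 6pm; Retro in 1pm; Standup in 2pm; Roadmap in 5pm; Demo in 3pm).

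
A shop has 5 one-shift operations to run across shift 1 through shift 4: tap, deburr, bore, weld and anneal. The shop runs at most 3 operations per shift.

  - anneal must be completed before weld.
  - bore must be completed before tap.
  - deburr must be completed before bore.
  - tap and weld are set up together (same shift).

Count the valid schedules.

Splitting on tap: it can be shift 3 (2), shift 4 (9). Listing each branch's schedules as (deburr, bore, weld, anneal) by shift number:
tap=shift 3: (1,2,3,1) (1,2,3,2) — 2.
tap=shift 4: (1,2,4,1) (1,2,4,2) (1,2,4,3) (1,3,4,1) (1,3,4,2) (1,3,4,3) (2,3,4,1) (2,3,4,2) (2,3,4,3) — 9.
Summing: 2 + 9 = 11.

11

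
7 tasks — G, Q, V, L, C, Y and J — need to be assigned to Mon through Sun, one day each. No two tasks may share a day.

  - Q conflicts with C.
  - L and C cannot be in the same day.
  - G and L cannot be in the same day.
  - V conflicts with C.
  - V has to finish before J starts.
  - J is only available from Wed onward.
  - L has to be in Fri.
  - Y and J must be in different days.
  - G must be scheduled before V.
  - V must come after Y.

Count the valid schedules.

60

Splitting on G: it can be Mon (20), Tue (20), Wed (14), Thu (6). Listing each branch's schedules as (Q, V, L, C, Y, J):
G=Mon: (Tue,Thu,Fri,Sat,Wed,Sun) (Tue,Thu,Fri,Sun,Wed,Sat) (Tue,Sat,Fri,Wed,Thu,Sun) (Tue,Sat,Fri,Thu,Wed,Sun) (Wed,Thu,Fri,Sat,Tue,Sun) (Wed,Thu,Fri,Sun,Tue,Sat) (Wed,Sat,Fri,Tue,Thu,Sun) (Wed,Sat,Fri,Thu,Tue,Sun) (Thu,Wed,Fri,Sat,Tue,Sun) (Thu,Wed,Fri,Sun,Tue,Sat) (Thu,Sat,Fri,Tue,Wed,Sun) (Thu,Sat,Fri,Wed,Tue,Sun) (Sat,Wed,Fri,Thu,Tue,Sun) (Sat,Wed,Fri,Sun,Tue,Thu) (Sat,Thu,Fri,Tue,Wed,Sun) (Sat,Thu,Fri,Wed,Tue,Sun) (Sun,Wed,Fri,Thu,Tue,Sat) (Sun,Wed,Fri,Sat,Tue,Thu) (Sun,Thu,Fri,Tue,Wed,Sat) (Sun,Thu,Fri,Wed,Tue,Sat) — 20.
G=Tue: (Mon,Thu,Fri,Sat,Wed,Sun) (Mon,Thu,Fri,Sun,Wed,Sat) (Mon,Sat,Fri,Wed,Thu,Sun) (Mon,Sat,Fri,Thu,Wed,Sun) (Wed,Thu,Fri,Sat,Mon,Sun) (Wed,Thu,Fri,Sun,Mon,Sat) (Wed,Sat,Fri,Mon,Thu,Sun) (Wed,Sat,Fri,Thu,Mon,Sun) (Thu,Wed,Fri,Sat,Mon,Sun) (Thu,Wed,Fri,Sun,Mon,Sat) (Thu,Sat,Fri,Mon,Wed,Sun) (Thu,Sat,Fri,Wed,Mon,Sun) (Sat,Wed,Fri,Thu,Mon,Sun) (Sat,Wed,Fri,Sun,Mon,Thu) (Sat,Thu,Fri,Mon,Wed,Sun) (Sat,Thu,Fri,Wed,Mon,Sun) (Sun,Wed,Fri,Thu,Mon,Sat) (Sun,Wed,Fri,Sat,Mon,Thu) (Sun,Thu,Fri,Mon,Wed,Sat) (Sun,Thu,Fri,Wed,Mon,Sat) — 20.
G=Wed: (Mon,Thu,Fri,Sat,Tue,Sun) (Mon,Thu,Fri,Sun,Tue,Sat) (Mon,Sat,Fri,Tue,Thu,Sun) (Mon,Sat,Fri,Thu,Tue,Sun) (Tue,Thu,Fri,Sat,Mon,Sun) (Tue,Thu,Fri,Sun,Mon,Sat) (Tue,Sat,Fri,Mon,Thu,Sun) (Tue,Sat,Fri,Thu,Mon,Sun) (Thu,Sat,Fri,Mon,Tue,Sun) (Thu,Sat,Fri,Tue,Mon,Sun) (Sat,Thu,Fri,Mon,Tue,Sun) (Sat,Thu,Fri,Tue,Mon,Sun) (Sun,Thu,Fri,Mon,Tue,Sat) (Sun,Thu,Fri,Tue,Mon,Sat) — 14.
G=Thu: (Mon,Sat,Fri,Tue,Wed,Sun) (Mon,Sat,Fri,Wed,Tue,Sun) (Tue,Sat,Fri,Mon,Wed,Sun) (Tue,Sat,Fri,Wed,Mon,Sun) (Wed,Sat,Fri,Mon,Tue,Sun) (Wed,Sat,Fri,Tue,Mon,Sun) — 6.
Summing: 20 + 20 + 14 + 6 = 60.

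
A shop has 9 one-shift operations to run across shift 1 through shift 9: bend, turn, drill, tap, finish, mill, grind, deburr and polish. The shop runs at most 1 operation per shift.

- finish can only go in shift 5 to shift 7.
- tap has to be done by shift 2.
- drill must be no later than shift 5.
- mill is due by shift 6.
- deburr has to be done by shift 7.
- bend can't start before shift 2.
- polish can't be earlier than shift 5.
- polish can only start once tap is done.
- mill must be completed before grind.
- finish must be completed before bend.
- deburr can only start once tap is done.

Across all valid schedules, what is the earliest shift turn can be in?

shift 1

turn at shift 1 is achievable: finish=shift 5, mill=shift 4, grind=shift 9, bend=shift 8, polish=shift 6, drill=shift 3, tap=shift 2, turn=shift 1, deburr=shift 7.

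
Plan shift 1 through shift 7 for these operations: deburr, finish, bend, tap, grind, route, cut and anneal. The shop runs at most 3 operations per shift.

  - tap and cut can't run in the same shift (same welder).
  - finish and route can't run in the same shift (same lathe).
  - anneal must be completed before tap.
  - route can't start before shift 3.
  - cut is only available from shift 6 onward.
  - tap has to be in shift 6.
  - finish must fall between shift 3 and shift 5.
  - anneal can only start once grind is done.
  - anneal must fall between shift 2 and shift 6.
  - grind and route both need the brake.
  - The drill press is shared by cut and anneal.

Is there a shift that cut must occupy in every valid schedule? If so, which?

shift 7

cut's window is shift 6–shift 7.
tap is fixed at shift 6, and cut can't share a shift with tap.
So cut must be shift 7.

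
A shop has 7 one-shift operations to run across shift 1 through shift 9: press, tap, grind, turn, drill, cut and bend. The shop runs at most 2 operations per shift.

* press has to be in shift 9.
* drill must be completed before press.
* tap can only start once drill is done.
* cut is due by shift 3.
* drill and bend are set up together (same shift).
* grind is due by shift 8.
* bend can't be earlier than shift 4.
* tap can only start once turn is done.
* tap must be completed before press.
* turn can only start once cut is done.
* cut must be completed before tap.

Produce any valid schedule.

press -> shift 9, drill -> shift 4, turn -> shift 2, tap -> shift 5, cut -> shift 1, bend -> shift 4, grind -> shift 1

Checking: drill(shift 4) before tap(shift 5); turn(shift 2) before tap(shift 5); drill(shift 4) before press(shift 9); cut(shift 1) before tap(shift 5); tap(shift 5) before press(shift 9); cut(shift 1) before turn(shift 2); drill = bend = shift 4; grind=shift 1 in [shift 1,shift 8]; cut=shift 1 in [shift 1,shift 3]; bend=shift 4 in [shift 4,shift 9]; press=shift 9 in [shift 9,shift 9]; max 2 per shift (cap 2).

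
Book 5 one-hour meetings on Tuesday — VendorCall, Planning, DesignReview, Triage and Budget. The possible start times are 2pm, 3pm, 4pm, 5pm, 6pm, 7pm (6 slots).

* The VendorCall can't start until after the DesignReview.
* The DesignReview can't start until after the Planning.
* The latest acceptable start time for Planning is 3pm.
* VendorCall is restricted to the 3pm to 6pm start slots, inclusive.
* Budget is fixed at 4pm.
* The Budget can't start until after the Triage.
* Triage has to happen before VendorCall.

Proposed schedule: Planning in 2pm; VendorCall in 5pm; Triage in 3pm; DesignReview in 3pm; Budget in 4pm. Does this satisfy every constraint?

The latest acceptable start time for Planning is 3pm — holds.
Triage has to happen before VendorCall — holds.
The Budget can't start until after the Triage — holds.
VendorCall is restricted to the 3pm to 6pm start slots, inclusive — holds.
The VendorCall can't start until after the DesignReview — holds.
Budget is fixed at 4pm — holds.
The DesignReview can't start until after the Planning — holds.

Yes, all constraints hold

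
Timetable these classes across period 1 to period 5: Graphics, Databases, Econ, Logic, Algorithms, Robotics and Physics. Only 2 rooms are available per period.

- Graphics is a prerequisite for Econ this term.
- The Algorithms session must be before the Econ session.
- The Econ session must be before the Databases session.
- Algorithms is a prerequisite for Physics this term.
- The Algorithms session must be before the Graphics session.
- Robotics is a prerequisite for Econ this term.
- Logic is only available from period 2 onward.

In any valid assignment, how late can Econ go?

Precedence pushes Econ to at least period 3; downstream work caps Econ at period 4.
Econ at period 4 is achievable: Algorithms=period 1, Logic=period 2, Econ=period 4, Robotics=period 1, Graphics=period 2, Databases=period 5, Physics=period 3.

period 4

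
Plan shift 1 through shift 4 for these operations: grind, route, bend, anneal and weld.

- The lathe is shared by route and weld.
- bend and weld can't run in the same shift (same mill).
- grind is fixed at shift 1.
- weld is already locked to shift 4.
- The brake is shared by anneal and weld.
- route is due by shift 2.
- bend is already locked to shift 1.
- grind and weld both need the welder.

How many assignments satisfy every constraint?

6

Splitting on route: it can be shift 1 (3), shift 2 (3). Listing each branch's schedules as (grind, bend, anneal, weld) by shift number:
route=shift 1: (1,1,1,4) (1,1,2,4) (1,1,3,4) — 3.
route=shift 2: (1,1,1,4) (1,1,2,4) (1,1,3,4) — 3.
Summing: 3 + 3 = 6.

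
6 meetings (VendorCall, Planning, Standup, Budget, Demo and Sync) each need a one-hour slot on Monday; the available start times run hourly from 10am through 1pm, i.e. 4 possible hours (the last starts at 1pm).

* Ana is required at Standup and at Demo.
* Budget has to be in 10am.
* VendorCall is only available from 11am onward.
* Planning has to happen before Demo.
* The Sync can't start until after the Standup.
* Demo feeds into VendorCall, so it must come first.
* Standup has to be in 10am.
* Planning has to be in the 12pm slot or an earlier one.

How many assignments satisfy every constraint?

12

Splitting on VendorCall: it can be 12pm (3), 1pm (9). Listing each branch's schedules as (Planning, Standup, Budget, Demo, Sync):
VendorCall=12pm: (10am,10am,10am,11am,11am) (10am,10am,10am,11am,12pm) (10am,10am,10am,11am,1pm) — 3.
VendorCall=1pm: (10am,10am,10am,11am,11am) (10am,10am,10am,11am,12pm) (10am,10am,10am,11am,1pm) (10am,10am,10am,12pm,11am) (10am,10am,10am,12pm,12pm) (10am,10am,10am,12pm,1pm) (11am,10am,10am,12pm,11am) (11am,10am,10am,12pm,12pm) (11am,10am,10am,12pm,1pm) — 9.
Summing: 3 + 9 = 12.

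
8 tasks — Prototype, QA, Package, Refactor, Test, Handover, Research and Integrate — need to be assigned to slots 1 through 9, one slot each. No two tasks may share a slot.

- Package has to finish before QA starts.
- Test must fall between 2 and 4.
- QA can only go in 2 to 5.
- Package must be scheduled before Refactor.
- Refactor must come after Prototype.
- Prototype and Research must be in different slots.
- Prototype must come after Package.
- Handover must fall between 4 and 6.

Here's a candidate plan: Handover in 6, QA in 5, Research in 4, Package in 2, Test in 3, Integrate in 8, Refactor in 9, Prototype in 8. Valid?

Package has to finish before QA starts — holds.
Refactor must come after Prototype — holds.
No two tasks may share a slot — violated.
QA can only go in 2 to 5 — holds.
Package must be scheduled before Refactor — holds.
Prototype must come after Package — holds.
Prototype and Research must be in different slots — holds.
Test must fall between 2 and 4 — holds.
Handover must fall between 4 and 6 — holds.

Invalid. No two tasks may share a slot.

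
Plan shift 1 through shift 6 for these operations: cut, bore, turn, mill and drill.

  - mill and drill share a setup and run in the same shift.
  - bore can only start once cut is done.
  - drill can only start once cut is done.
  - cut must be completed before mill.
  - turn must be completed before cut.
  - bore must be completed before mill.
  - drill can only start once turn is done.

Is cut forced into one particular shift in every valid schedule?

cut can be shift 2 (e.g. mill -> shift 4; cut -> shift 2; turn -> shift 1; bore -> shift 3; drill -> shift 4) or shift 3 (e.g. cut in shift 3; turn in shift 1; drill in shift 5; mill in shift 5; bore in shift 4).

No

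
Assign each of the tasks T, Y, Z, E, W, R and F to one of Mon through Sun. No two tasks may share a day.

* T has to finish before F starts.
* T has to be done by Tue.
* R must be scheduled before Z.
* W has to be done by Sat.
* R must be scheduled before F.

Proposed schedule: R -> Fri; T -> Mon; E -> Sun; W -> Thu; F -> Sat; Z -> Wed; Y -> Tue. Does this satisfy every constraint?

No — it violates: R must be scheduled before Z

T has to be done by Tue — holds.
No two tasks may share a day — holds.
R must be scheduled before Z — violated.
R must be scheduled before F — holds.
T has to finish before F starts — holds.
W has to be done by Sat — holds.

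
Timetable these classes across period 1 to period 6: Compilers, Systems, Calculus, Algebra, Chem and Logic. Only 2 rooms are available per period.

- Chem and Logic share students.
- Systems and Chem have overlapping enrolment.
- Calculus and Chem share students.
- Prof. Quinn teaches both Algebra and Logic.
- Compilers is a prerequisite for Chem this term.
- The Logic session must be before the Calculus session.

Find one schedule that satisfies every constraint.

Calculus=period 2; Algebra=period 3; Logic=period 1; Systems=period 2; Compilers=period 1; Chem=period 3

Checking: Compilers(period 1) before Chem(period 3); Logic(period 1) before Calculus(period 2); Chem(period 3) != Logic(period 1); Systems(period 2) != Chem(period 3); Algebra(period 3) != Logic(period 1); Calculus(period 2) != Chem(period 3); max 2 per period (cap 2).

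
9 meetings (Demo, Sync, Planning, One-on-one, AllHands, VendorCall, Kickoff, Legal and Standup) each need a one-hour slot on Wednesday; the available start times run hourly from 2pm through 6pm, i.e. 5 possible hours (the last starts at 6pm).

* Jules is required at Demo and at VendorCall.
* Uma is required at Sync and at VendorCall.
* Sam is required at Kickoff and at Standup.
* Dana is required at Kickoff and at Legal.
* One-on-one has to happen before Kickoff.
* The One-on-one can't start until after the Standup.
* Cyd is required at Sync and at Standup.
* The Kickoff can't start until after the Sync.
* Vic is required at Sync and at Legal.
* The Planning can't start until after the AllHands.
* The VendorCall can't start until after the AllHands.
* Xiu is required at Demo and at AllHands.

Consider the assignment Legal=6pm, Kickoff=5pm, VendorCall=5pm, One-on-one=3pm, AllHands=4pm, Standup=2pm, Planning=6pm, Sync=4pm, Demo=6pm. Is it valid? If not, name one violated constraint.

Valid

Jules is required at Demo and at VendorCall — holds.
The Kickoff can't start until after the Sync — holds.
Sam is required at Kickoff and at Standup — holds.
Uma is required at Sync and at VendorCall — holds.
Cyd is required at Sync and at Standup — holds.
The Planning can't start until after the AllHands — holds.
One-on-one has to happen before Kickoff — holds.
Dana is required at Kickoff and at Legal — holds.
Vic is required at Sync and at Legal — holds.
Xiu is required at Demo and at AllHands — holds.
The One-on-one can't start until after the Standup — holds.
The VendorCall can't start until after the AllHands — holds.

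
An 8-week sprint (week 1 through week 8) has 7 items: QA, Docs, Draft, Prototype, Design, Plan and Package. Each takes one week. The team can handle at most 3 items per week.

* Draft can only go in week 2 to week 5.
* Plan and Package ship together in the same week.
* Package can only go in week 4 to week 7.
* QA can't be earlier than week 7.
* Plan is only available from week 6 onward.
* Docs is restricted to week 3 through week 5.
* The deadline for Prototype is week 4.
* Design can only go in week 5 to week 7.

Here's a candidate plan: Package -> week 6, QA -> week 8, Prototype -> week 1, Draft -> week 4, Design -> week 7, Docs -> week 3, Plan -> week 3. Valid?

No — it violates: Plan is only available from week 6 onward

Package can only go in week 4 to week 7 — holds.
Draft can only go in week 2 to week 5 — holds.
Plan is only available from week 6 onward — violated.
Design can only go in week 5 to week 7 — holds.
The team can handle at most 3 items per week — holds.
Docs is restricted to week 3 through week 5 — holds.
The deadline for Prototype is week 4 — holds.
Plan and Package ship together in the same week — violated.
QA can't be earlier than week 7 — holds.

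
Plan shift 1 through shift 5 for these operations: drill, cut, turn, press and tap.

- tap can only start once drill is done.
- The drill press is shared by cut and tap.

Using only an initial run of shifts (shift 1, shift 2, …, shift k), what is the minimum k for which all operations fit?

2 shifts

The precedence chain requires at least 2 distinct shifts.
2 works (last occupied shift: shift 2): for example turn -> shift 1; drill -> shift 1; cut -> shift 1; tap -> shift 2; press -> shift 1.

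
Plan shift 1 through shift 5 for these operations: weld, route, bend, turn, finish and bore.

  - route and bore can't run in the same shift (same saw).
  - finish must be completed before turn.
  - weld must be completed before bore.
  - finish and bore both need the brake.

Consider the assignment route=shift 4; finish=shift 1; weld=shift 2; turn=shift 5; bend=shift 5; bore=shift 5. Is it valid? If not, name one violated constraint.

Yes, all constraints hold

route and bore can't run in the same shift (same saw) — holds.
finish and bore both need the brake — holds.
finish must be completed before turn — holds.
weld must be completed before bore — holds.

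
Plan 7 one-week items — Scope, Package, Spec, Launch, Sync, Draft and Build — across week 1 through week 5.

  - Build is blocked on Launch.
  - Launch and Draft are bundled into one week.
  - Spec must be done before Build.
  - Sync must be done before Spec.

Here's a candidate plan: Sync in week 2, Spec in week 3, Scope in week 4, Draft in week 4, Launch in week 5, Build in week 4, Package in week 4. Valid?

No — it violates: Build is blocked on Launch

Launch and Draft are bundled into one week — violated.
Spec must be done before Build — holds.
Build is blocked on Launch — violated.
Sync must be done before Spec — holds.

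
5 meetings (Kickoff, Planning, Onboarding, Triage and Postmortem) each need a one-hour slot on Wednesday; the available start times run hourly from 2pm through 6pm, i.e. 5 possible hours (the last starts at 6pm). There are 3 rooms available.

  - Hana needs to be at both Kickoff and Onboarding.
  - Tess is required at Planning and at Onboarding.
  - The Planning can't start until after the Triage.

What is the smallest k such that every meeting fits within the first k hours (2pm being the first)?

The precedence chain requires at least 2 distinct hours.
With at most 3 per hour and 5 meetings, at least 2 hours are needed.
2 works (last occupied hour: 3pm): for example Kickoff in 3pm, Planning in 3pm, Postmortem in 2pm, Triage in 2pm, Onboarding in 2pm.

2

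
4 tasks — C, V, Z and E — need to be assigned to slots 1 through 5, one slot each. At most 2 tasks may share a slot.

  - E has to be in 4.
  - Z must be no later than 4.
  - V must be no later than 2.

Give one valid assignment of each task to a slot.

E -> 4; V -> 1; Z -> 1; C -> 2

Checking: Z=1 in [1,4]; V=1 in [1,2]; E=4 in [4,4]; max 2 per slot (cap 2).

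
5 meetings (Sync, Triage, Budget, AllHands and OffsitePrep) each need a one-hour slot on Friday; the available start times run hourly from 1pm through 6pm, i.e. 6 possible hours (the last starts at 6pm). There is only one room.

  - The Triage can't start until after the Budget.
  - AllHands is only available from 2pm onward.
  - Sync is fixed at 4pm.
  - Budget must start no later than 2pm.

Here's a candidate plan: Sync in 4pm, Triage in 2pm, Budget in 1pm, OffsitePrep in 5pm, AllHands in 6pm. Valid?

Yes

Sync is fixed at 4pm — holds.
The Triage can't start until after the Budget — holds.
There is only one room — holds.
AllHands is only available from 2pm onward — holds.
Budget must start no later than 2pm — holds.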